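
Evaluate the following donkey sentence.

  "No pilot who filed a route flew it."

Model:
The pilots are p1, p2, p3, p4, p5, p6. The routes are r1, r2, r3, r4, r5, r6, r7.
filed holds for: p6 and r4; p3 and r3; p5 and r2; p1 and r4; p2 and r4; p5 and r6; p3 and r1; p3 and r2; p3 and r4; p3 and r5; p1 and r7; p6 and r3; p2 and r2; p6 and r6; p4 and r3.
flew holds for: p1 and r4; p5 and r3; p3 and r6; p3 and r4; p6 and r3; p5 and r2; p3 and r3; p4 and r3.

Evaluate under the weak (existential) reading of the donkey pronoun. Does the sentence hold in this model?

False

"it" takes "a route" as antecedent — a donkey pronoun bound across the clause boundary.
Truth condition: for no (p,r) with filed(p,r) does flew(p,r) hold.
Restrictor pairs — does the scope hold? (p1,r4):holds  (p1,r7):fails  (p2,r2):fails  (p2,r4):fails  (p3,r1):fails  (p3,r2):fails  (p3,r3):holds  (p3,r4):holds  (p3,r5):fails  (p4,r3):holds  (p5,r2):holds  (p5,r6):fails  (p6,r3):holds  (p6,r4):fails  (p6,r6):fails
Scope holds for 6 pair(s), so the sentence is false.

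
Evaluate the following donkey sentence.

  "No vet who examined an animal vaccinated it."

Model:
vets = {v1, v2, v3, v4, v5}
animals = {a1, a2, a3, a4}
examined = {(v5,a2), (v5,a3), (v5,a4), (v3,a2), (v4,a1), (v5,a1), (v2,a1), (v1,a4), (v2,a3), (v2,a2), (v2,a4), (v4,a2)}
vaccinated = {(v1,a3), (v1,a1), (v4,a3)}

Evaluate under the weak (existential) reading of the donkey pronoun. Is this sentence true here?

"it" takes "an animal" as antecedent — a donkey pronoun bound across the clause boundary.
Truth condition: for no (v,a) with examined(v,a) does vaccinated(v,a) hold.
Restrictor pairs — does the scope hold? (v1,a4):fails  (v2,a1):fails  (v2,a2):fails  (v2,a3):fails  (v2,a4):fails  (v3,a2):fails  (v4,a1):fails  (v4,a2):fails  (v5,a1):fails  (v5,a2):fails  (v5,a3):fails  (v5,a4):fails
Scope holds for no restrictor pair, so the sentence is true.

True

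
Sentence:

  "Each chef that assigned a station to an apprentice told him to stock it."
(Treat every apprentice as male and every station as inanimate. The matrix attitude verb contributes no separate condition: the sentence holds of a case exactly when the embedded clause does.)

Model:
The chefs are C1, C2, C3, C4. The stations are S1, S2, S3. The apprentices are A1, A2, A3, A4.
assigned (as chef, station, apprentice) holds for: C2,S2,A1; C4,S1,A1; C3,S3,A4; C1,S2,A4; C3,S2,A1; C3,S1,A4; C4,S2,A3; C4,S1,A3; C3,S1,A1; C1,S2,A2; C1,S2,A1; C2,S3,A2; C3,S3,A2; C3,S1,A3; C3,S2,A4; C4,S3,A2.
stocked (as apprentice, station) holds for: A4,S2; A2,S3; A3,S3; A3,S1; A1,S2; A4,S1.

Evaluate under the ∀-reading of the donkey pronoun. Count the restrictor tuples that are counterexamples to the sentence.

"him" takes "an apprentice" as antecedent and "it" takes "a station"; both are donkey pronouns co-varying with the restrictor.
Strong reading: for every (c,s,a) with assigned(c,s,a), stocked(a,s).
Restrictor triples: (C1,S2,A1)→stocked(A1,S2) ✓  (C1,S2,A2)→stocked(A2,S2) ✗  (C1,S2,A4)→stocked(A4,S2) ✓  (C2,S2,A1)→stocked(A1,S2) ✓  (C2,S3,A2)→stocked(A2,S3) ✓  (C3,S1,A1)→stocked(A1,S1) ✗  (C3,S1,A3)→stocked(A3,S1) ✓  (C3,S1,A4)→stocked(A4,S1) ✓  (C3,S2,A1)→stocked(A1,S2) ✓  (C3,S2,A4)→stocked(A4,S2) ✓  (C3,S3,A2)→stocked(A2,S3) ✓  (C3,S3,A4)→stocked(A4,S3) ✗  (C4,S1,A1)→stocked(A1,S1) ✗  (C4,S1,A3)→stocked(A3,S1) ✓  (C4,S2,A3)→stocked(A3,S2) ✗  (C4,S3,A2)→stocked(A2,S3) ✓
Counterexamples (restrictor triples failing the scope): 5.

5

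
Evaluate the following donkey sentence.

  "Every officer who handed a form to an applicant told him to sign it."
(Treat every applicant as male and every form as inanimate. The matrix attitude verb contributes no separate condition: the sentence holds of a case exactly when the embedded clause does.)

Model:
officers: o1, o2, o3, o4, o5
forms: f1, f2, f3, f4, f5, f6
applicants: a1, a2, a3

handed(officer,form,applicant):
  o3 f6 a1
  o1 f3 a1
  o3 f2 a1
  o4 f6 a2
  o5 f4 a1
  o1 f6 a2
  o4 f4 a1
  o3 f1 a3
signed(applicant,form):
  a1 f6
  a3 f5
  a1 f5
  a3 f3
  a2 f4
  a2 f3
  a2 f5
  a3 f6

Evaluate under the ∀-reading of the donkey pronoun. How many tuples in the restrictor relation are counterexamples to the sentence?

7

"him" takes "an applicant" as antecedent and "it" takes "a form"; both are donkey pronouns co-varying with the restrictor.
Strong reading: for every (o,f,a) with handed(o,f,a), signed(a,f).
Restrictor triples: (o1,f3,a1)→signed(a1,f3) ✗  (o1,f6,a2)→signed(a2,f6) ✗  (o3,f1,a3)→signed(a3,f1) ✗  (o3,f2,a1)→signed(a1,f2) ✗  (o3,f6,a1)→signed(a1,f6) ✓  (o4,f4,a1)→signed(a1,f4) ✗  (o4,f6,a2)→signed(a2,f6) ✗  (o5,f4,a1)→signed(a1,f4) ✗
Counterexamples (restrictor triples failing the scope): 7.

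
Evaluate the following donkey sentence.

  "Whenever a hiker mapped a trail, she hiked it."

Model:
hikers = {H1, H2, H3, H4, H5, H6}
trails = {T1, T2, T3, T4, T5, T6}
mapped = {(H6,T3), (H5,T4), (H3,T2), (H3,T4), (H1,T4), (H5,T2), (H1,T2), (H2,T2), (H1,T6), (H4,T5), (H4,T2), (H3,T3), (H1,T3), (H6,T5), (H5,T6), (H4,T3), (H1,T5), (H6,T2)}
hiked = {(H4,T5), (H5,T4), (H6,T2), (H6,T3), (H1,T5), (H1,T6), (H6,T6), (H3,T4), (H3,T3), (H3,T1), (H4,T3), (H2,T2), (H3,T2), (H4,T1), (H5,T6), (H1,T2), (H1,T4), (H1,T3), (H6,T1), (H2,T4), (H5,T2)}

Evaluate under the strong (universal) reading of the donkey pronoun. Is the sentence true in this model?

False

"it" takes "a trail" as antecedent — a donkey pronoun bound across the clause boundary.
Strong reading: for every (h,t) with mapped(h,t), hiked(h,t).
Restrictor pairs: (H1,T2) ✓  (H1,T3) ✓  (H1,T4) ✓  (H1,T5) ✓  (H1,T6) ✓  (H2,T2) ✓  (H3,T2) ✓  (H3,T3) ✓  (H3,T4) ✓  (H4,T2) ✗  (H4,T3) ✓  (H4,T5) ✓  (H5,T2) ✓  (H5,T4) ✓  (H5,T6) ✓  (H6,T2) ✓  (H6,T3) ✓  (H6,T5) ✗
Counterexample: (H4,T2) is in mapped but fails the scope.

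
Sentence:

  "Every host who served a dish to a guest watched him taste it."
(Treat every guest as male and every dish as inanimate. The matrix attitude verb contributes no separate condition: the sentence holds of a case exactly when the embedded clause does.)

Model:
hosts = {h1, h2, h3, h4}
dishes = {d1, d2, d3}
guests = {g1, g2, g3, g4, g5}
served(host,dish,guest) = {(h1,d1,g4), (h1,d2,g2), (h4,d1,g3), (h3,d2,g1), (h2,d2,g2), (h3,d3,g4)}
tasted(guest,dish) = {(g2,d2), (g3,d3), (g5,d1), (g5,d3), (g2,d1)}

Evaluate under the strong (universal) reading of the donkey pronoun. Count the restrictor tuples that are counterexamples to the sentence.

"him" takes "a guest" as antecedent and "it" takes "a dish"; both are donkey pronouns co-varying with the restrictor.
Strong reading: for every (h,d,g) with served(h,d,g), tasted(g,d).
Restrictor triples: (h1,d1,g4)→tasted(g4,d1) ✗  (h1,d2,g2)→tasted(g2,d2) ✓  (h2,d2,g2)→tasted(g2,d2) ✓  (h3,d2,g1)→tasted(g1,d2) ✗  (h3,d3,g4)→tasted(g4,d3) ✗  (h4,d1,g3)→tasted(g3,d1) ✗
Counterexamples (restrictor triples failing the scope): 4.

4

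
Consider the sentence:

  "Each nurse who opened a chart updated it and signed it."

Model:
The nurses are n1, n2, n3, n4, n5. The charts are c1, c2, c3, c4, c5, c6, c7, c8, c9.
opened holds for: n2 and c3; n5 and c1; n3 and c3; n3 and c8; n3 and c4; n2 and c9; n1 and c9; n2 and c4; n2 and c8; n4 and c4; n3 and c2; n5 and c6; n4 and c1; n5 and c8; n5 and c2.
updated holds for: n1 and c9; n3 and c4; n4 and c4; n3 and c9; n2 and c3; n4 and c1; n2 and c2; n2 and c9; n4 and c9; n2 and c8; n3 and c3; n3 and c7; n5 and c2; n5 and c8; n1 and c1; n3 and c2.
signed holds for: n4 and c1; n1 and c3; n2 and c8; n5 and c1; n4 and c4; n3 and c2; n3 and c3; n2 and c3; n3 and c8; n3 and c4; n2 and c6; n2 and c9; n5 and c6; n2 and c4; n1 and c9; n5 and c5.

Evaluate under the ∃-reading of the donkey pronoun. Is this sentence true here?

False

"it" takes "a chart" as antecedent — a donkey pronoun bound across the clause boundary.
Weak reading: every nurse n with some opened-chart has at least one opened-chart c such that updated(n,c) ∧ signed(n,c).
Per nurse: n1:✓  n2:✓  n3:✓  n4:✓  n5:✗
n5 has no witness among its opened-charts.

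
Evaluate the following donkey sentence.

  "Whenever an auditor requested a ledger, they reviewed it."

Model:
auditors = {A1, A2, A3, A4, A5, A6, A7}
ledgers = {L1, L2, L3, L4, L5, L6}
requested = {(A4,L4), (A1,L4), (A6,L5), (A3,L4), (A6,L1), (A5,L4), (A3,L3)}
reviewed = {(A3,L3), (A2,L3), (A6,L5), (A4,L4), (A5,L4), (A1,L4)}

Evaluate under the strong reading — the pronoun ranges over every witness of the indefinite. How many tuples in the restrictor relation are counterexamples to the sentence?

"it" takes "a ledger" as antecedent — a donkey pronoun bound across the clause boundary.
Strong reading: for every (a,l) with requested(a,l), reviewed(a,l).
Restrictor pairs: (A1,L4) ✓  (A3,L3) ✓  (A3,L4) ✗  (A4,L4) ✓  (A5,L4) ✓  (A6,L1) ✗  (A6,L5) ✓
Counterexamples (restrictor pairs failing the scope): 2.

2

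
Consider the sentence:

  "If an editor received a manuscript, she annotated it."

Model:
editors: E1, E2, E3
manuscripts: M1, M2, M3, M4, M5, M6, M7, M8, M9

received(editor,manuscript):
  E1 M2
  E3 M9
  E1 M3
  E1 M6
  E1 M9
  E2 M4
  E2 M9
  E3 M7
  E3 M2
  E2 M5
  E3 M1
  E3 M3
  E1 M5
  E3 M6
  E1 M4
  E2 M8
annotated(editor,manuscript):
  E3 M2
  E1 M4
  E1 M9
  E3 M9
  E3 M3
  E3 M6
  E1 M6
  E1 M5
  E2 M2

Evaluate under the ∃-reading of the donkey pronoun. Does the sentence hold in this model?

False

"it" takes "a manuscript" as antecedent — a donkey pronoun bound across the clause boundary.
Weak reading: every editor e with some received-manuscript has at least one received-manuscript m such that annotated(e,m).
Per editor: E1:✓  E2:✗  E3:✓
E2 has no witness among its received-manuscripts.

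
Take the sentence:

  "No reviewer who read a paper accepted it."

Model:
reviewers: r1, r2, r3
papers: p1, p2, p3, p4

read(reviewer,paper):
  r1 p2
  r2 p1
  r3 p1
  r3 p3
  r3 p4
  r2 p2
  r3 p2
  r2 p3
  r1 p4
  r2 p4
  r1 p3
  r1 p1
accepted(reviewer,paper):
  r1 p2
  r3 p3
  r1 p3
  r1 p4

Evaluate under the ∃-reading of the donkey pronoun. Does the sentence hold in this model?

False

"it" takes "a paper" as antecedent — a donkey pronoun bound across the clause boundary.
Truth condition: for no (r,p) with read(r,p) does accepted(r,p) hold.
Restrictor pairs — does the scope hold? (r1,p1):fails  (r1,p2):holds  (r1,p3):holds  (r1,p4):holds  (r2,p1):fails  (r2,p2):fails  (r2,p3):fails  (r2,p4):fails  (r3,p1):fails  (r3,p2):fails  (r3,p3):holds  (r3,p4):fails
Scope holds for 4 pair(s), so the sentence is false.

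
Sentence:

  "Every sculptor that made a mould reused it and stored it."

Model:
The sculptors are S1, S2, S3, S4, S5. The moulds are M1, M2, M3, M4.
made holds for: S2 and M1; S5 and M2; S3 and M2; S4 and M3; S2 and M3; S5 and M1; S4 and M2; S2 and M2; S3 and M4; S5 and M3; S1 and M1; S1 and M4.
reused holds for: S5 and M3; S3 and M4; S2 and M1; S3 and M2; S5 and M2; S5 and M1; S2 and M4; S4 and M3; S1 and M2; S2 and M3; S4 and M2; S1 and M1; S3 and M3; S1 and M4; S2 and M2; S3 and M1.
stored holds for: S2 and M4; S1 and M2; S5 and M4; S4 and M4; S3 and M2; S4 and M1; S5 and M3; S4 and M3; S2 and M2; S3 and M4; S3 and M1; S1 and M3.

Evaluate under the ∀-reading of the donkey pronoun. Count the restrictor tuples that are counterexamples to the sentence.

7

"it" takes "a mould" as antecedent — a donkey pronoun bound across the clause boundary.
Strong reading: for every (s,m) with made(s,m), reused(s,m) ∧ stored(s,m).
Restrictor pairs: (S1,M1) ✗  (S1,M4) ✗  (S2,M1) ✗  (S2,M2) ✓  (S2,M3) ✗  (S3,M2) ✓  (S3,M4) ✓  (S4,M2) ✗  (S4,M3) ✓  (S5,M1) ✗  (S5,M2) ✗  (S5,M3) ✓
Counterexamples (restrictor pairs failing the scope): 7.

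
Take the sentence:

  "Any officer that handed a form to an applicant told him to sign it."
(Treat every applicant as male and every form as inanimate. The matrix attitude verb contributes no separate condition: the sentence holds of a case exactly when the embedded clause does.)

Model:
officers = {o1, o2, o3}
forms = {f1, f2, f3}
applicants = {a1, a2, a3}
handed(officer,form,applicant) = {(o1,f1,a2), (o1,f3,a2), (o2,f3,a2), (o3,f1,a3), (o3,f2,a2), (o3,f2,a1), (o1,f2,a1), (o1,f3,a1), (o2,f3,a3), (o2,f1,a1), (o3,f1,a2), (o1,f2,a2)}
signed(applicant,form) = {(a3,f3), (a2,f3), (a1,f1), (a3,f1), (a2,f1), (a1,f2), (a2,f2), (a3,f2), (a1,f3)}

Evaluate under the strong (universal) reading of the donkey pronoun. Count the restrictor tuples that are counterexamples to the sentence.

"him" takes "an applicant" as antecedent and "it" takes "a form"; both are donkey pronouns co-varying with the restrictor.
Strong reading: for every (o,f,a) with handed(o,f,a), signed(a,f).
Restrictor triples: (o1,f1,a2)→signed(a2,f1) ✓  (o1,f2,a1)→signed(a1,f2) ✓  (o1,f2,a2)→signed(a2,f2) ✓  (o1,f3,a1)→signed(a1,f3) ✓  (o1,f3,a2)→signed(a2,f3) ✓  (o2,f1,a1)→signed(a1,f1) ✓  (o2,f3,a2)→signed(a2,f3) ✓  (o2,f3,a3)→signed(a3,f3) ✓  (o3,f1,a2)→signed(a2,f1) ✓  (o3,f1,a3)→signed(a3,f1) ✓  (o3,f2,a1)→signed(a1,f2) ✓  (o3,f2,a2)→signed(a2,f2) ✓
Counterexamples (restrictor triples failing the scope): 0.

0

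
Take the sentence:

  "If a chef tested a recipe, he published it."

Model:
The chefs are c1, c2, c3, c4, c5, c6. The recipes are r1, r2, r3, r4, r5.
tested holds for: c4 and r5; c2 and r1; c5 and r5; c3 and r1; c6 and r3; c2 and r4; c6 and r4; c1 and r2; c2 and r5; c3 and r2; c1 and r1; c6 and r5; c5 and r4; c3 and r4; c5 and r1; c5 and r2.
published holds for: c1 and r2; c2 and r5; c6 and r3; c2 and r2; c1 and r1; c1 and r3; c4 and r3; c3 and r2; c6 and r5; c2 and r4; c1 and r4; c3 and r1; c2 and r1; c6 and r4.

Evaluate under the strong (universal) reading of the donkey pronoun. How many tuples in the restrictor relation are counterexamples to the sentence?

"it" takes "a recipe" as antecedent — a donkey pronoun bound across the clause boundary.
Strong reading: for every (c,r) with tested(c,r), published(c,r).
Restrictor pairs: (c1,r1) ✓  (c1,r2) ✓  (c2,r1) ✓  (c2,r4) ✓  (c2,r5) ✓  (c3,r1) ✓  (c3,r2) ✓  (c3,r4) ✗  (c4,r5) ✗  (c5,r1) ✗  (c5,r2) ✗  (c5,r4) ✗  (c5,r5) ✗  (c6,r3) ✓  (c6,r4) ✓  (c6,r5) ✓
Counterexamples (restrictor pairs failing the scope): 6.

6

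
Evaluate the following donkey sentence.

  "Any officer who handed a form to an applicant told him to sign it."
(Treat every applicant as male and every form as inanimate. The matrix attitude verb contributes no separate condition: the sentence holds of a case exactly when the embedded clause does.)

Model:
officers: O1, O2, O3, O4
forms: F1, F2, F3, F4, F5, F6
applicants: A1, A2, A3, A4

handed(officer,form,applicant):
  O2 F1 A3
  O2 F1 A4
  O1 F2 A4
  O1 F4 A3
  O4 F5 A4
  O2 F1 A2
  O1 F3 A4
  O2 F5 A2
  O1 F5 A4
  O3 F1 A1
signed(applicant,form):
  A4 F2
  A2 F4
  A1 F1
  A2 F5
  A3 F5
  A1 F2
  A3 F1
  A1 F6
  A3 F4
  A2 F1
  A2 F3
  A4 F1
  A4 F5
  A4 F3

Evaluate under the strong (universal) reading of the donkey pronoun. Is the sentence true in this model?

"him" takes "an applicant" as antecedent and "it" takes "a form"; both are donkey pronouns co-varying with the restrictor.
Strong reading: for every (o,f,a) with handed(o,f,a), signed(a,f).
Restrictor triples: (O1,F2,A4)→signed(A4,F2) ✓  (O1,F3,A4)→signed(A4,F3) ✓  (O1,F4,A3)→signed(A3,F4) ✓  (O1,F5,A4)→signed(A4,F5) ✓  (O2,F1,A2)→signed(A2,F1) ✓  (O2,F1,A3)→signed(A3,F1) ✓  (O2,F1,A4)→signed(A4,F1) ✓  (O2,F5,A2)→signed(A2,F5) ✓  (O3,F1,A1)→signed(A1,F1) ✓  (O4,F5,A4)→signed(A4,F5) ✓
Every restrictor triple satisfies the scope.

True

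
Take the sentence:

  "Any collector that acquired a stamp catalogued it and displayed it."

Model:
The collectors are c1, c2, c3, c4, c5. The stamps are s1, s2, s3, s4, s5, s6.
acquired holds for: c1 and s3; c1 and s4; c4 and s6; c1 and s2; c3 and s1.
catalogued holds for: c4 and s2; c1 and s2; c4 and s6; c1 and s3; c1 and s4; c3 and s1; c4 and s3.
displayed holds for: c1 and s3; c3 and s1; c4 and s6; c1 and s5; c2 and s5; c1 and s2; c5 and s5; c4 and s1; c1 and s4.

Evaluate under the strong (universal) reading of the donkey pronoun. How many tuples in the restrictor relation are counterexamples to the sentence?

"it" takes "a stamp" as antecedent — a donkey pronoun bound across the clause boundary.
Strong reading: for every (c,s) with acquired(c,s), catalogued(c,s) ∧ displayed(c,s).
Restrictor pairs: (c1,s2) ✓  (c1,s3) ✓  (c1,s4) ✓  (c3,s1) ✓  (c4,s6) ✓
Counterexamples (restrictor pairs failing the scope): 0.

0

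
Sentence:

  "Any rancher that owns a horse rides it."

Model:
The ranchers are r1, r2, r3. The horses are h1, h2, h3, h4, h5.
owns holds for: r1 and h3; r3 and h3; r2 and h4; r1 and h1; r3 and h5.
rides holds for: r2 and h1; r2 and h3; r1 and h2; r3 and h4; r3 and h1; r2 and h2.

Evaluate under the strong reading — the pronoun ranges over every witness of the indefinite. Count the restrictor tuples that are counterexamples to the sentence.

"it" takes "a horse" as antecedent — a donkey pronoun bound across the clause boundary.
Strong reading: for every (r,h) with owns(r,h), rides(r,h).
Restrictor pairs: (r1,h1) ✗  (r1,h3) ✗  (r2,h4) ✗  (r3,h3) ✗  (r3,h5) ✗
Counterexamples (restrictor pairs failing the scope): 5.

5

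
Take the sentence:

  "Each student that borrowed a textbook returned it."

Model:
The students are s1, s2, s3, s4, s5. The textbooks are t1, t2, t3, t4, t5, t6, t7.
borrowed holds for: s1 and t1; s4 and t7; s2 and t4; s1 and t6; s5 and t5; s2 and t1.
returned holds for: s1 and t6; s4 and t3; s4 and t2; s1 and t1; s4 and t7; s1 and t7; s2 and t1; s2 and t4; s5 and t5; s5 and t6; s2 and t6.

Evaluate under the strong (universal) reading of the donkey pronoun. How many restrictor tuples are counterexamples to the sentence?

0

"it" takes "a textbook" as antecedent — a donkey pronoun bound across the clause boundary.
Strong reading: for every (s,t) with borrowed(s,t), returned(s,t).
Restrictor pairs: (s1,t1) ✓  (s1,t6) ✓  (s2,t1) ✓  (s2,t4) ✓  (s4,t7) ✓  (s5,t5) ✓
Counterexamples (restrictor pairs failing the scope): 0.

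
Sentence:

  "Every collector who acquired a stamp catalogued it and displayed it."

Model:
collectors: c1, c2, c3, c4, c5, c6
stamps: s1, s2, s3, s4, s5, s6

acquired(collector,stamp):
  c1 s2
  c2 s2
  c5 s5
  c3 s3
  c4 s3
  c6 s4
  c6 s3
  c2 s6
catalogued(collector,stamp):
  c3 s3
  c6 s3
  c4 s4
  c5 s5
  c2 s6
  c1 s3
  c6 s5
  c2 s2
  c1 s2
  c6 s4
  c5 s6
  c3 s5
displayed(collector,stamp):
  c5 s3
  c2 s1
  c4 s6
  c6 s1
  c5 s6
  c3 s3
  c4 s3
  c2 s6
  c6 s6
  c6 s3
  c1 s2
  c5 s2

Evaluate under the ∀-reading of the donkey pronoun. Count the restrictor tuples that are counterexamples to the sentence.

4

"it" takes "a stamp" as antecedent — a donkey pronoun bound across the clause boundary.
Strong reading: for every (c,s) with acquired(c,s), catalogued(c,s) ∧ displayed(c,s).
Restrictor pairs: (c1,s2) ✓  (c2,s2) ✗  (c2,s6) ✓  (c3,s3) ✓  (c4,s3) ✗  (c5,s5) ✗  (c6,s3) ✓  (c6,s4) ✗
Counterexamples (restrictor pairs failing the scope): 4.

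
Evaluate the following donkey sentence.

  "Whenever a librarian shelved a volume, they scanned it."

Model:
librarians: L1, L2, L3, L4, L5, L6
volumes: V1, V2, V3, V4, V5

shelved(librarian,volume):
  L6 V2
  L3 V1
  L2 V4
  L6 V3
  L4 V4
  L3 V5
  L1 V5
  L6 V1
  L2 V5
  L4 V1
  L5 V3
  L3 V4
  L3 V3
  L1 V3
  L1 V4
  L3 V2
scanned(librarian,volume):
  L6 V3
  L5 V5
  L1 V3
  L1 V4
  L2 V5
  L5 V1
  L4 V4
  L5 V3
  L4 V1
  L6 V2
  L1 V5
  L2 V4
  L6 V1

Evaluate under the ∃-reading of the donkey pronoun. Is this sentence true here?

False

"it" takes "a volume" as antecedent — a donkey pronoun bound across the clause boundary.
Weak reading: every librarian l with some shelved-volume has at least one shelved-volume v such that scanned(l,v).
Per librarian: L1:✓  L2:✓  L3:✗  L4:✓  L5:✓  L6:✓
L3 has no witness among its shelved-volumes.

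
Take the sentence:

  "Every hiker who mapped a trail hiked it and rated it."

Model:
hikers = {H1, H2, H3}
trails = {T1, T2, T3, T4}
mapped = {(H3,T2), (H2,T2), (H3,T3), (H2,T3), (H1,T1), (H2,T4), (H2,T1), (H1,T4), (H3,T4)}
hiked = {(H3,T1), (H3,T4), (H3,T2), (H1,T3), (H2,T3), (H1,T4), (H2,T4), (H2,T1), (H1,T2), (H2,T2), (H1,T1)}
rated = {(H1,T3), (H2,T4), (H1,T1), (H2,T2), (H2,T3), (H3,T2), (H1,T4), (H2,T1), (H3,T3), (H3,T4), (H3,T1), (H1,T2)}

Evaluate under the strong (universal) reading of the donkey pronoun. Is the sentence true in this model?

False

"it" takes "a trail" as antecedent — a donkey pronoun bound across the clause boundary.
Strong reading: for every (h,t) with mapped(h,t), hiked(h,t) ∧ rated(h,t).
Restrictor pairs: (H1,T1) ✓  (H1,T4) ✓  (H2,T1) ✓  (H2,T2) ✓  (H2,T3) ✓  (H2,T4) ✓  (H3,T2) ✓  (H3,T3) ✗  (H3,T4) ✓
Counterexample: (H3,T3) is in mapped but fails the scope.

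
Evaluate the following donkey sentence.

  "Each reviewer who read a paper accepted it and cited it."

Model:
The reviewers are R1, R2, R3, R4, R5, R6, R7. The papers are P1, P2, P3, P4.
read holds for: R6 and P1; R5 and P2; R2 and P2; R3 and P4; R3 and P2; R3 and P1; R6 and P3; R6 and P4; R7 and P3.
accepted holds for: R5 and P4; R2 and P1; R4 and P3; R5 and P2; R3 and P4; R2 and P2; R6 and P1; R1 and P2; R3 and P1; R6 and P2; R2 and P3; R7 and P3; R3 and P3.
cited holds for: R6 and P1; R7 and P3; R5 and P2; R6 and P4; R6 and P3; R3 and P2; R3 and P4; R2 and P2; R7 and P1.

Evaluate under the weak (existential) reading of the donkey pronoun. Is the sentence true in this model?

True

"it" takes "a paper" as antecedent — a donkey pronoun bound across the clause boundary.
Weak reading: every reviewer r with some read-paper has at least one read-paper p such that accepted(r,p) ∧ cited(r,p).
Per reviewer: R2:✓  R3:✓  R5:✓  R6:✓  R7:✓
Every reviewer in the restrictor has a witness.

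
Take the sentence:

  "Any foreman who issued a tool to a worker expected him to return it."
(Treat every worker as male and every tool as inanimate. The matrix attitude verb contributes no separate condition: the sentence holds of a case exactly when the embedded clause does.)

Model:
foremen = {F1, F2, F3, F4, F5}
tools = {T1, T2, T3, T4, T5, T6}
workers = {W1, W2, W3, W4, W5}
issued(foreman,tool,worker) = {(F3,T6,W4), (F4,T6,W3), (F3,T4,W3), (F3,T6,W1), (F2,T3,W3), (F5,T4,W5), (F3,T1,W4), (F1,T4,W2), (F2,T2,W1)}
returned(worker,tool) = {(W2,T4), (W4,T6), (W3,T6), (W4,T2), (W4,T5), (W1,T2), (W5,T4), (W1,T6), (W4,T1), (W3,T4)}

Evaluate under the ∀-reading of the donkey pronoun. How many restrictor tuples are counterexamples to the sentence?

"him" takes "a worker" as antecedent and "it" takes "a tool"; both are donkey pronouns co-varying with the restrictor.
Strong reading: for every (f,t,w) with issued(f,t,w), returned(w,t).
Restrictor triples: (F1,T4,W2)→returned(W2,T4) ✓  (F2,T2,W1)→returned(W1,T2) ✓  (F2,T3,W3)→returned(W3,T3) ✗  (F3,T1,W4)→returned(W4,T1) ✓  (F3,T4,W3)→returned(W3,T4) ✓  (F3,T6,W1)→returned(W1,T6) ✓  (F3,T6,W4)→returned(W4,T6) ✓  (F4,T6,W3)→returned(W3,T6) ✓  (F5,T4,W5)→returned(W5,T4) ✓
Counterexamples (restrictor triples failing the scope): 1.

1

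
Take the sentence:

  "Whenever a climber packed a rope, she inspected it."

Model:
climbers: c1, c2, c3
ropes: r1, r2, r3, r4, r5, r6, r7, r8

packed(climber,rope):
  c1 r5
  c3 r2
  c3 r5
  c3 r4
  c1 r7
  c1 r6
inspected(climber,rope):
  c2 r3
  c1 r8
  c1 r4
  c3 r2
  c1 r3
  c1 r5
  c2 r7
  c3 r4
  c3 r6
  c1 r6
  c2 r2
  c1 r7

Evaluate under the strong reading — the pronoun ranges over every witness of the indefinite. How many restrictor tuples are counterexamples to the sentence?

"it" takes "a rope" as antecedent — a donkey pronoun bound across the clause boundary.
Strong reading: for every (c,r) with packed(c,r), inspected(c,r).
Restrictor pairs: (c1,r5) ✓  (c1,r6) ✓  (c1,r7) ✓  (c3,r2) ✓  (c3,r4) ✓  (c3,r5) ✗
Counterexamples (restrictor pairs failing the scope): 1.

1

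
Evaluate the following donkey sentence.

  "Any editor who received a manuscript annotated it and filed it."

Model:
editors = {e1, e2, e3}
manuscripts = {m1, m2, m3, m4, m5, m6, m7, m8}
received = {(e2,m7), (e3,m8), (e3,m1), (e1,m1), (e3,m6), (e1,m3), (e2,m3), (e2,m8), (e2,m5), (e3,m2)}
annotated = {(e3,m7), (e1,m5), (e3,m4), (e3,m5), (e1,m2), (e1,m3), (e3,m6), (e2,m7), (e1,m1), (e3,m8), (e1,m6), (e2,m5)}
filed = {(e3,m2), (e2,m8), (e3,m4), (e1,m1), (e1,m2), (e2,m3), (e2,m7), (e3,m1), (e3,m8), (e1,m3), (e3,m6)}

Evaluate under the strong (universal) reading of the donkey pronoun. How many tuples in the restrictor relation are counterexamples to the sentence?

"it" takes "a manuscript" as antecedent — a donkey pronoun bound across the clause boundary.
Strong reading: for every (e,m) with received(e,m), annotated(e,m) ∧ filed(e,m).
Restrictor pairs: (e1,m1) ✓  (e1,m3) ✓  (e2,m3) ✗  (e2,m5) ✗  (e2,m7) ✓  (e2,m8) ✗  (e3,m1) ✗  (e3,m2) ✗  (e3,m6) ✓  (e3,m8) ✓
Counterexamples (restrictor pairs failing the scope): 5.

5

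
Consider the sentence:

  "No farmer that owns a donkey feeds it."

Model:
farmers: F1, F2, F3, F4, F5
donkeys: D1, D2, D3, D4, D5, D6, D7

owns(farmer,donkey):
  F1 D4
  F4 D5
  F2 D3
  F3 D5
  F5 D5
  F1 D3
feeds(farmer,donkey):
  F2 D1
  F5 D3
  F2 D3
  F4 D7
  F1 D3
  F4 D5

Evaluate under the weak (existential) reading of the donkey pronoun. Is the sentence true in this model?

"it" takes "a donkey" as antecedent — a donkey pronoun bound across the clause boundary.
Truth condition: for no (f,d) with owns(f,d) does feeds(f,d) hold.
Restrictor pairs — does the scope hold? (F1,D3):holds  (F1,D4):fails  (F2,D3):holds  (F3,D5):fails  (F4,D5):holds  (F5,D5):fails
Scope holds for 3 pair(s), so the sentence is false.

False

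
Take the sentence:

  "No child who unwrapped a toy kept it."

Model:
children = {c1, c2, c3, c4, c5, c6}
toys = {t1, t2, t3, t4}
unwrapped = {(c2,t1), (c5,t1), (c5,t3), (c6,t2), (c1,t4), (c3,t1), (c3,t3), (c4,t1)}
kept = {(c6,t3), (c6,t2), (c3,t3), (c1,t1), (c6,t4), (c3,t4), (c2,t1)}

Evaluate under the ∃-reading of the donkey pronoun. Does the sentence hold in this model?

False

"it" takes "a toy" as antecedent — a donkey pronoun bound across the clause boundary.
Truth condition: for no (c,t) with unwrapped(c,t) does kept(c,t) hold.
Restrictor pairs — does the scope hold? (c1,t4):fails  (c2,t1):holds  (c3,t1):fails  (c3,t3):holds  (c4,t1):fails  (c5,t1):fails  (c5,t3):fails  (c6,t2):holds
Scope holds for 3 pair(s), so the sentence is false.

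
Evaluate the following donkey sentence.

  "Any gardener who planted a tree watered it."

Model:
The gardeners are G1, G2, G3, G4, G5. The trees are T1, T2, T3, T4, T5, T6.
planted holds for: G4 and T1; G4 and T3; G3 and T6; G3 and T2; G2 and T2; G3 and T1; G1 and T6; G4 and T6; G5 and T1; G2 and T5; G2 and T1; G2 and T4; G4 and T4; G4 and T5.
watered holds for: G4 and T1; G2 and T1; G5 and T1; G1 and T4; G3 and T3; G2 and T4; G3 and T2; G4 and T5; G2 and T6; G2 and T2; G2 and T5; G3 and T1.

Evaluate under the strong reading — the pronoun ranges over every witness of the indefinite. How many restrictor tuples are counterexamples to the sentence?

5

"it" takes "a tree" as antecedent — a donkey pronoun bound across the clause boundary.
Strong reading: for every (g,t) with planted(g,t), watered(g,t).
Restrictor pairs: (G1,T6) ✗  (G2,T1) ✓  (G2,T2) ✓  (G2,T4) ✓  (G2,T5) ✓  (G3,T1) ✓  (G3,T2) ✓  (G3,T6) ✗  (G4,T1) ✓  (G4,T3) ✗  (G4,T4) ✗  (G4,T5) ✓  (G4,T6) ✗  (G5,T1) ✓
Counterexamples (restrictor pairs failing the scope): 5.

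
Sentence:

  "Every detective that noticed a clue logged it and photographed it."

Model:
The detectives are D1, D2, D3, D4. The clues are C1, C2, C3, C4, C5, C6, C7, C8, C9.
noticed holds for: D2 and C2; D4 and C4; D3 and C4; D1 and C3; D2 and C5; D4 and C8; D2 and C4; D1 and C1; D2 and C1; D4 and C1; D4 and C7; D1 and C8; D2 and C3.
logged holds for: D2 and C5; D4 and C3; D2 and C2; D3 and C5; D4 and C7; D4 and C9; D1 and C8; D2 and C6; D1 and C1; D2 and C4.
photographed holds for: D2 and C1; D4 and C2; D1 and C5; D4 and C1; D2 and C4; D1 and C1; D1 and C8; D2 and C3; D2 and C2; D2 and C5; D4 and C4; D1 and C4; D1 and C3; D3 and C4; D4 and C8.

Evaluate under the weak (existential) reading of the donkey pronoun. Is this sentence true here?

"it" takes "a clue" as antecedent — a donkey pronoun bound across the clause boundary.
Weak reading: every detective d with some noticed-clue has at least one noticed-clue c such that logged(d,c) ∧ photographed(d,c).
Per detective: D1:✓  D2:✓  D3:✗  D4:✗
D3 has no witness among its noticed-clues.

False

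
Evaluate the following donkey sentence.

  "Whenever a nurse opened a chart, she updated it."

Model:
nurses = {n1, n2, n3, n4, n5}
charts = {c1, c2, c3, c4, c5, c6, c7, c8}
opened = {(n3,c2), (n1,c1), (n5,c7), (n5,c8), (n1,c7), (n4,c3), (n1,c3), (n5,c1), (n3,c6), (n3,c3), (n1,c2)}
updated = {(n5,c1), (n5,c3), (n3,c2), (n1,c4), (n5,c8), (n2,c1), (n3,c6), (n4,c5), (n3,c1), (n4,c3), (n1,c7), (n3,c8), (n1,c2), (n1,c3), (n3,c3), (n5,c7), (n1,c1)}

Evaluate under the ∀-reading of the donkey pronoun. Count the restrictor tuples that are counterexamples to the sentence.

"it" takes "a chart" as antecedent — a donkey pronoun bound across the clause boundary.
Strong reading: for every (n,c) with opened(n,c), updated(n,c).
Restrictor pairs: (n1,c1) ✓  (n1,c2) ✓  (n1,c3) ✓  (n1,c7) ✓  (n3,c2) ✓  (n3,c3) ✓  (n3,c6) ✓  (n4,c3) ✓  (n5,c1) ✓  (n5,c7) ✓  (n5,c8) ✓
Counterexamples (restrictor pairs failing the scope): 0.

0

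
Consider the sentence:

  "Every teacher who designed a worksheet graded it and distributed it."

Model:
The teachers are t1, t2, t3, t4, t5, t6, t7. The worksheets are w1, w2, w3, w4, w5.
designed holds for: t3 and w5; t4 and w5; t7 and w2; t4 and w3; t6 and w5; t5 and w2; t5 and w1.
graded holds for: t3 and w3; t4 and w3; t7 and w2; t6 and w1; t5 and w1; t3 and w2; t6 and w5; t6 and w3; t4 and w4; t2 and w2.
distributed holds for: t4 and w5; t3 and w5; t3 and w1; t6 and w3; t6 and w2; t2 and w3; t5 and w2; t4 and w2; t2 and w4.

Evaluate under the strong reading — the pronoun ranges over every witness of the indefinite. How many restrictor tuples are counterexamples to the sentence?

"it" takes "a worksheet" as antecedent — a donkey pronoun bound across the clause boundary.
Strong reading: for every (t,w) with designed(t,w), graded(t,w) ∧ distributed(t,w).
Restrictor pairs: (t3,w5) ✗  (t4,w3) ✗  (t4,w5) ✗  (t5,w1) ✗  (t5,w2) ✗  (t6,w5) ✗  (t7,w2) ✗
Counterexamples (restrictor pairs failing the scope): 7.

7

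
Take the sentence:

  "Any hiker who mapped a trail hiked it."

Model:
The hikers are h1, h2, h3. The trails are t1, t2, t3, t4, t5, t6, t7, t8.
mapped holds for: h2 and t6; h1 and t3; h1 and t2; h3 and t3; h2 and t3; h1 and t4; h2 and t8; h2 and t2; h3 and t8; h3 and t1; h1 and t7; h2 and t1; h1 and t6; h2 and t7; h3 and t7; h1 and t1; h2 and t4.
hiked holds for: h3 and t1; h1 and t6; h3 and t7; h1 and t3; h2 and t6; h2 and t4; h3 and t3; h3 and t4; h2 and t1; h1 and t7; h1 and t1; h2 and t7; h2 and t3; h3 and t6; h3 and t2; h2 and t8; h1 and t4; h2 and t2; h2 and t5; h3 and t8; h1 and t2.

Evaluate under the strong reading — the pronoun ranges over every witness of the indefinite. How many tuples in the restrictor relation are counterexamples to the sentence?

"it" takes "a trail" as antecedent — a donkey pronoun bound across the clause boundary.
Strong reading: for every (h,t) with mapped(h,t), hiked(h,t).
Restrictor pairs: (h1,t1) ✓  (h1,t2) ✓  (h1,t3) ✓  (h1,t4) ✓  (h1,t6) ✓  (h1,t7) ✓  (h2,t1) ✓  (h2,t2) ✓  (h2,t3) ✓  (h2,t4) ✓  (h2,t6) ✓  (h2,t7) ✓  (h2,t8) ✓  (h3,t1) ✓  (h3,t3) ✓  (h3,t7) ✓  (h3,t8) ✓
Counterexamples (restrictor pairs failing the scope): 0.

0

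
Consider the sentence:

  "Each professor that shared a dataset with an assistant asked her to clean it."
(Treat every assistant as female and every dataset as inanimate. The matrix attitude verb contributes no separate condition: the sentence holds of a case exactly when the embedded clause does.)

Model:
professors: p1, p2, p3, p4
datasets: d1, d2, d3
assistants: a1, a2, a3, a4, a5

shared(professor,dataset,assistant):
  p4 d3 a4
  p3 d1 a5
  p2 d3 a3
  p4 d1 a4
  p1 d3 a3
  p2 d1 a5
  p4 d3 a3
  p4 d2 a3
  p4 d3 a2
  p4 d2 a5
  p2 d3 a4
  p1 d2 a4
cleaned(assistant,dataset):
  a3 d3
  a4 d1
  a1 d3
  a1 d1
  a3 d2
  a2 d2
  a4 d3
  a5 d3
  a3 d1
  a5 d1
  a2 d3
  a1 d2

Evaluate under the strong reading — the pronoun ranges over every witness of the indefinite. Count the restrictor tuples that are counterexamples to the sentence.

"her" takes "an assistant" as antecedent and "it" takes "a dataset"; both are donkey pronouns co-varying with the restrictor.
Strong reading: for every (p,d,a) with shared(p,d,a), cleaned(a,d).
Restrictor triples: (p1,d2,a4)→cleaned(a4,d2) ✗  (p1,d3,a3)→cleaned(a3,d3) ✓  (p2,d1,a5)→cleaned(a5,d1) ✓  (p2,d3,a3)→cleaned(a3,d3) ✓  (p2,d3,a4)→cleaned(a4,d3) ✓  (p3,d1,a5)→cleaned(a5,d1) ✓  (p4,d1,a4)→cleaned(a4,d1) ✓  (p4,d2,a3)→cleaned(a3,d2) ✓  (p4,d2,a5)→cleaned(a5,d2) ✗  (p4,d3,a2)→cleaned(a2,d3) ✓  (p4,d3,a3)→cleaned(a3,d3) ✓  (p4,d3,a4)→cleaned(a4,d3) ✓
Counterexamples (restrictor triples failing the scope): 2.

2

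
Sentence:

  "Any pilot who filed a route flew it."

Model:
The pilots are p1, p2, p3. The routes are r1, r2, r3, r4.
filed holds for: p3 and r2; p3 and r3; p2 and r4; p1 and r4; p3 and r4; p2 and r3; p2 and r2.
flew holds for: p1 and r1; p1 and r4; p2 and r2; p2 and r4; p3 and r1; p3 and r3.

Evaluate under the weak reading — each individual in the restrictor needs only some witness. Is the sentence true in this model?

True

"it" takes "a route" as antecedent — a donkey pronoun bound across the clause boundary.
Weak reading: every pilot p with some filed-route has at least one filed-route r such that flew(p,r).
Per pilot: p1:✓  p2:✓  p3:✓
Every pilot in the restrictor has a witness.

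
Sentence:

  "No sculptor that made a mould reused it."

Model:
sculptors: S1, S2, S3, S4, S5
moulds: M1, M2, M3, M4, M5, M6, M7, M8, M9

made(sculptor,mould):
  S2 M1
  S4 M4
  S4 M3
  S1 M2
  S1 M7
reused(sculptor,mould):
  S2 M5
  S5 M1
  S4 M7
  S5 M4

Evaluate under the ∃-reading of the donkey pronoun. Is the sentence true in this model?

"it" takes "a mould" as antecedent — a donkey pronoun bound across the clause boundary.
Truth condition: for no (s,m) with made(s,m) does reused(s,m) hold.
Restrictor pairs — does the scope hold? (S1,M2):fails  (S1,M7):fails  (S2,M1):fails  (S4,M3):fails  (S4,M4):fails
Scope holds for no restrictor pair, so the sentence is true.

True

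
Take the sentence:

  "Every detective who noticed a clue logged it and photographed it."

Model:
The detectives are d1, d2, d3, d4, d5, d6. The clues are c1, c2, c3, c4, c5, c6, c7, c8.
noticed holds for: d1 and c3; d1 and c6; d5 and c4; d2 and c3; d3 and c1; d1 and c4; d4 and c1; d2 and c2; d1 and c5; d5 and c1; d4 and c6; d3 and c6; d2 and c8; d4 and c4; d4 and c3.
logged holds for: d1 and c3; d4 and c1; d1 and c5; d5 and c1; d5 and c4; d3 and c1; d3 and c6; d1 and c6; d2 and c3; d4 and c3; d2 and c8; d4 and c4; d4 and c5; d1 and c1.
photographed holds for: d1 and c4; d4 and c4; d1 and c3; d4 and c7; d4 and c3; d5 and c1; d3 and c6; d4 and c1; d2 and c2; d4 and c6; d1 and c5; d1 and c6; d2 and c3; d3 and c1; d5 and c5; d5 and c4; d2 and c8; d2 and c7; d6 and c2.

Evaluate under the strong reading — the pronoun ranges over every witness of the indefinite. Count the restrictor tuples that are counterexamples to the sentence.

"it" takes "a clue" as antecedent — a donkey pronoun bound across the clause boundary.
Strong reading: for every (d,c) with noticed(d,c), logged(d,c) ∧ photographed(d,c).
Restrictor pairs: (d1,c3) ✓  (d1,c4) ✗  (d1,c5) ✓  (d1,c6) ✓  (d2,c2) ✗  (d2,c3) ✓  (d2,c8) ✓  (d3,c1) ✓  (d3,c6) ✓  (d4,c1) ✓  (d4,c3) ✓  (d4,c4) ✓  (d4,c6) ✗  (d5,c1) ✓  (d5,c4) ✓
Counterexamples (restrictor pairs failing the scope): 3.

3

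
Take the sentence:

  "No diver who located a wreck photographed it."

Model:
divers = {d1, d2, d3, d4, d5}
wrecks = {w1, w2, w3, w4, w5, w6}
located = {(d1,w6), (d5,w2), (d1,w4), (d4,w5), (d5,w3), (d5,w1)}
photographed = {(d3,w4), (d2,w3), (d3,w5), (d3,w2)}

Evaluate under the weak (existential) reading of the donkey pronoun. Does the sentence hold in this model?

True

"it" takes "a wreck" as antecedent — a donkey pronoun bound across the clause boundary.
Truth condition: for no (d,w) with located(d,w) does photographed(d,w) hold.
Restrictor pairs — does the scope hold? (d1,w4):fails  (d1,w6):fails  (d4,w5):fails  (d5,w1):fails  (d5,w2):fails  (d5,w3):fails
Scope holds for no restrictor pair, so the sentence is true.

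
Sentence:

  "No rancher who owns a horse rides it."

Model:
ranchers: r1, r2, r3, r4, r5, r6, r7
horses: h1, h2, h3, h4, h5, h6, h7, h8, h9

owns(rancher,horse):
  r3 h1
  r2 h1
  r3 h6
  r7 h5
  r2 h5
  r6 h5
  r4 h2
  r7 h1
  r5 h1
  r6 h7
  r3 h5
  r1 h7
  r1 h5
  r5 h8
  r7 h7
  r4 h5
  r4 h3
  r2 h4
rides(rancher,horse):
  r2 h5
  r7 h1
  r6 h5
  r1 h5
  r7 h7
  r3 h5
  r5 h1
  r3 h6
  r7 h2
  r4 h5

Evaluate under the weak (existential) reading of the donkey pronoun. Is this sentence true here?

False

"it" takes "a horse" as antecedent — a donkey pronoun bound across the clause boundary.
Truth condition: for no (r,h) with owns(r,h) does rides(r,h) hold.
Restrictor pairs — does the scope hold? (r1,h5):holds  (r1,h7):fails  (r2,h1):fails  (r2,h4):fails  (r2,h5):holds  (r3,h1):fails  (r3,h5):holds  (r3,h6):holds  (r4,h2):fails  (r4,h3):fails  (r4,h5):holds  (r5,h1):holds  (r5,h8):fails  (r6,h5):holds  (r6,h7):fails  (r7,h1):holds  (r7,h5):fails  (r7,h7):holds
Scope holds for 9 pair(s), so the sentence is false.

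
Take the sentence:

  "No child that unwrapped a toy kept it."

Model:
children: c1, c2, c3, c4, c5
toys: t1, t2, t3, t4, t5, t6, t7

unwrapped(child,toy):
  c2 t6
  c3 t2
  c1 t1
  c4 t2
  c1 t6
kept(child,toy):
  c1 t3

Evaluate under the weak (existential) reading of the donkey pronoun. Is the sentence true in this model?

True

"it" takes "a toy" as antecedent — a donkey pronoun bound across the clause boundary.
Truth condition: for no (c,t) with unwrapped(c,t) does kept(c,t) hold.
Restrictor pairs — does the scope hold? (c1,t1):fails  (c1,t6):fails  (c2,t6):fails  (c3,t2):fails  (c4,t2):fails
Scope holds for no restrictor pair, so the sentence is true.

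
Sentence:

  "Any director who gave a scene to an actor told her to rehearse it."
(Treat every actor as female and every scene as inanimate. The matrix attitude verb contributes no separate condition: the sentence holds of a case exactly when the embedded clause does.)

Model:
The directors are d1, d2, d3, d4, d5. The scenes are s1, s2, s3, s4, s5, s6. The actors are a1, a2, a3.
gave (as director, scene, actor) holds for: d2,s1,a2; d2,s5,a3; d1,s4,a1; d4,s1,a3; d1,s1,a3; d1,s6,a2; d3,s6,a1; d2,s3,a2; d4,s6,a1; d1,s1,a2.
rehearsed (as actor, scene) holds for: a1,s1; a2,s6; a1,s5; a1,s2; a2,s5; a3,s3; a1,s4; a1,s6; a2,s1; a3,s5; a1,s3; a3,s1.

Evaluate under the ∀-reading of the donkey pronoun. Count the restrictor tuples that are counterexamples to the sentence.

1

"her" takes "an actor" as antecedent and "it" takes "a scene"; both are donkey pronouns co-varying with the restrictor.
Strong reading: for every (d,s,a) with gave(d,s,a), rehearsed(a,s).
Restrictor triples: (d1,s1,a2)→rehearsed(a2,s1) ✓  (d1,s1,a3)→rehearsed(a3,s1) ✓  (d1,s4,a1)→rehearsed(a1,s4) ✓  (d1,s6,a2)→rehearsed(a2,s6) ✓  (d2,s1,a2)→rehearsed(a2,s1) ✓  (d2,s3,a2)→rehearsed(a2,s3) ✗  (d2,s5,a3)→rehearsed(a3,s5) ✓  (d3,s6,a1)→rehearsed(a1,s6) ✓  (d4,s1,a3)→rehearsed(a3,s1) ✓  (d4,s6,a1)→rehearsed(a1,s6) ✓
Counterexamples (restrictor triples failing the scope): 1.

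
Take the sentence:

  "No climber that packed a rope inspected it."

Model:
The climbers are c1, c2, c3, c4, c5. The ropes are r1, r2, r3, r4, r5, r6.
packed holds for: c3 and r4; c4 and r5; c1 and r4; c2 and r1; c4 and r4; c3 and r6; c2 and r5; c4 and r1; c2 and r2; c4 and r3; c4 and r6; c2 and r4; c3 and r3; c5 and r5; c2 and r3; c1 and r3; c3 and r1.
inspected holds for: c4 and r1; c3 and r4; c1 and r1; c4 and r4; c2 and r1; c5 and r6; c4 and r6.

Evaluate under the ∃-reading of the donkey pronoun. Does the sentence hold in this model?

"it" takes "a rope" as antecedent — a donkey pronoun bound across the clause boundary.
Truth condition: for no (c,r) with packed(c,r) does inspected(c,r) hold.
Restrictor pairs — does the scope hold? (c1,r3):fails  (c1,r4):fails  (c2,r1):holds  (c2,r2):fails  (c2,r3):fails  (c2,r4):fails  (c2,r5):fails  (c3,r1):fails  (c3,r3):fails  (c3,r4):holds  (c3,r6):fails  (c4,r1):holds  (c4,r3):fails  (c4,r4):holds  (c4,r5):fails  (c4,r6):holds  (c5,r5):fails
Scope holds for 5 pair(s), so the sentence is false.

False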